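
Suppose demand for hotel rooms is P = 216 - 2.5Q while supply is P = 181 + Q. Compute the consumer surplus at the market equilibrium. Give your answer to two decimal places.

125.00

Setting demand equal to supply, 35 = 3.5Q, so Q* = 10 and P* = 191.
Consumer surplus is the triangle under demand above P*: (1/2)(10)(216 - 191) = (1/2)(10)(25) = 125.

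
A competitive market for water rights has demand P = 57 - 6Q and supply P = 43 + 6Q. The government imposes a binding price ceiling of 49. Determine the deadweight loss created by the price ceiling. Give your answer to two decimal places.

0.17

Without the control, 57 - 6Q = 43 + 6Q so Q* = 1.1667 and P* = 50.
At P = 49, sellers supply (49 - 43)/6 = 1 while buyers want more, so the quantity traded is 1 at price 49.
The lost-trades triangle has base Q* - 1 = 0.1667 and height equal to the gap between the curves at Q = 1, which is 51 - 49 = 2. DWL = (1/2)(0.1667)(2) = 0.1667.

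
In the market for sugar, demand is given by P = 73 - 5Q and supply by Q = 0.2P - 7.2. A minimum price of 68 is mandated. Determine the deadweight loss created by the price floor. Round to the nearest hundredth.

Rewriting supply in inverse form: P = 36 + 5Q.
Without the control, 73 - 5Q = 36 + 5Q so Q* = 3.7 and P* = 54.5.
At P = 68, buyers demand (73 - 68)/5 = 1 while sellers would supply more, so the quantity traded is 1 at price 68.
At Q = 1 the demand price is 68 and the supply price is 41. Deadweight loss is the triangle between the curves from 1 to 3.7: (1/2)(68 - 41)(3.7 - 1) = 36.45.

36.45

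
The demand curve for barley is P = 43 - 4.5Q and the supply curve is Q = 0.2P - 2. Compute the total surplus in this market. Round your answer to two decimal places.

57.32

Rewriting supply in inverse form: P = 10 + 5Q.
Set 43 - 4.5Q = 10 + 5Q, which gives 33 = 9.5Q, so Q* = 3.4737 and P* = 43 - 4.5(3.4737) = 27.3684.
Total surplus is the full triangle between the curves from 0 to Q*: (1/2)(3.4737)(43 - 10) = 57.3158.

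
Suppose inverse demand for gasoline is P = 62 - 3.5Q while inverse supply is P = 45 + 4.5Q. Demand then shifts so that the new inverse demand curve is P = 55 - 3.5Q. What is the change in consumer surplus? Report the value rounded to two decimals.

-5.17

Initial equilibrium: Q_0 = 2.125, P_0 = 54.5625; CS_0 = (1/2)(2.125)(7.4375) = 7.9023, PS_0 = (1/2)(2.125)(9.5625) = 10.1602.
New equilibrium: 55 - 3.5Q = 45 + 4.5Q gives Q_1 = 1.25, P_1 = 50.625; CS_1 = 2.7344, PS_1 = 3.5156.
Change in consumer surplus = 2.7344 - 7.9023 = -5.168.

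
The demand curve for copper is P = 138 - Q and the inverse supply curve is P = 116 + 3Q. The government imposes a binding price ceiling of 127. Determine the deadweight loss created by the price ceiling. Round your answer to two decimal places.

6.72

Free-market equilibrium: 138 - Q = 116 + 3Q gives Q* = 5.5, P* = 132.5.
At P = 127, sellers supply (127 - 116)/3 = 3.6667 while buyers want more, so the quantity traded is 3.6667 at price 127.
At Q = 3.6667 the demand price is 134.3333 and the supply price is 127. Deadweight loss is the triangle between the curves from 3.6667 to 5.5: (1/2)(134.3333 - 127)(5.5 - 3.6667) = 6.7222.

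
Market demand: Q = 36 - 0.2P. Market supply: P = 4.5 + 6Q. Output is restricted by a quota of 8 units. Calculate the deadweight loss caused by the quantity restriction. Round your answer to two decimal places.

348.01

Rewriting demand in inverse form: P = 180 - 5Q.
Unrestricted equilibrium: Q* = (180 - 4.5)/(5 + 6) = 15.9545.
At Q = 8 the demand price is 180 - 5(8) = 140 and the supply price is 4.5 + 6(8) = 52.5.
Deadweight loss is the triangle between the curves from 8 to 15.9545: (1/2)(140 - 52.5)(15.9545 - 8) = 348.0114.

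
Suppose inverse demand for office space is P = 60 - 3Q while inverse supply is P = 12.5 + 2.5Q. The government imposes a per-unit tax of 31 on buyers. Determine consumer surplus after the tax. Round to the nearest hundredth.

Without the tax, 60 - 3Q = 12.5 + 2.5Q so Q* = 8.6364 and P* = 34.0909.
With the tax, buyers' net willingness to pay falls by 31: (60 - 31) - 3Q = 12.5 + 2.5Q, so Q_t = 3. Buyers pay P_b = 51; sellers receive P_s = P_b - 31 = 20.
CS = (1/2)(Q_t)(60 - P_b) = (1/2)(3)(9) = 13.5.

13.50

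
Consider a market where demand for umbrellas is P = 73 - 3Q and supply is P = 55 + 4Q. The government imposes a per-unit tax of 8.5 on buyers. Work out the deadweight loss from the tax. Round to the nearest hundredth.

5.16

Pre-tax equilibrium: 73 - 3Q = 55 + 4Q gives Q* = 2.5714, P* = 65.2857.
A tax on buyers shifts demand down by 8.5: (73 - 8.5) - 3Q = 55 + 4Q, so Q_t = 1.3571. Buyers pay P_b = 68.9286; sellers receive P_s = P_b - 8.5 = 60.4286.
Deadweight loss is the triangle between the curves from Q_t to Q*: (1/2)(2.5714 - 1.3571)(8.5) = 5.1607.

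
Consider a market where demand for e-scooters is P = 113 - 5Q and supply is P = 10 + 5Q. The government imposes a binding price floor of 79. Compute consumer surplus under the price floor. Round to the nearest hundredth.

115.60

Free-market equilibrium: 113 - 5Q = 10 + 5Q gives Q* = 10.3, P* = 61.5.
At the floor price 79, quantity demanded is (113 - 79)/5 = 6.8; demand is the short side, so Q = 6.8 trades at P = 79.
CS is the triangle under demand above 79: (1/2)(6.8)(113 - 79) = 115.6.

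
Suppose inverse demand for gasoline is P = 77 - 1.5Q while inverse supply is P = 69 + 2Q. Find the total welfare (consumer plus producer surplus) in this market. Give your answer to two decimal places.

9.14

Setting demand equal to supply, 8 = 3.5Q, so Q* = 2.2857 and P* = 73.5714.
CS = (1/2)(2.2857)(3.4286) = 3.9184 and PS = (1/2)(2.2857)(4.5714) = 5.2245, so total surplus = 9.1429.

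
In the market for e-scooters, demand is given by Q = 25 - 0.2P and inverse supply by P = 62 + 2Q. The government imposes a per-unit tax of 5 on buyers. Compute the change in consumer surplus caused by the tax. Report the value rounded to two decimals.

-30.87

Rewriting demand in inverse form: P = 125 - 5Q.
Pre-tax equilibrium: 125 - 5Q = 62 + 2Q gives Q* = 9, P* = 80.
With the tax, buyers' net willingness to pay falls by 5: (125 - 5) - 5Q = 62 + 2Q, so Q_t = 8.2857. Buyers pay P_b = 83.5714; sellers receive P_s = P_b - 5 = 78.5714.
CS falls from (1/2)(9)(45) = 202.5 to (1/2)(8.2857)(41.4286) = 171.6327, a change of -30.8673.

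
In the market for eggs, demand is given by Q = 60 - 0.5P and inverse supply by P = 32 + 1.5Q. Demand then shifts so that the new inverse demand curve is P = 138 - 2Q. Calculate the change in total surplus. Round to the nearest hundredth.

Rewriting demand in inverse form: P = 120 - 2Q.
Initial equilibrium: Q_0 = 25.1429, P_0 = 69.7143; CS_0 = (1/2)(25.1429)(50.2857) = 632.1633, PS_0 = (1/2)(25.1429)(37.7143) = 474.1224.
New equilibrium: 138 - 2Q = 32 + 1.5Q gives Q_1 = 30.2857, P_1 = 77.4286; CS_1 = 917.2245, PS_1 = 687.9184.
Change in total surplus = (917.2245 + 687.9184) - (632.1633 + 474.1224) = 498.8571.

498.86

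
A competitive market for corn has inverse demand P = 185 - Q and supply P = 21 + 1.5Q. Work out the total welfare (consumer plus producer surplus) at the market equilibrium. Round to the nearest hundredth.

Set 185 - Q = 21 + 1.5Q, which gives 164 = 2.5Q, so Q* = 65.6 and P* = 185 - (65.6) = 119.4.
Total surplus is the full triangle between the curves from 0 to Q*: (1/2)(65.6)(185 - 21) = 5379.2.

5379.20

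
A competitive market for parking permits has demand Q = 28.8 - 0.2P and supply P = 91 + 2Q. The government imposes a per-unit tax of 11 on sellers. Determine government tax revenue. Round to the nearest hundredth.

66.00

Rewriting demand in inverse form: P = 144 - 5Q.
Pre-tax equilibrium: 144 - 5Q = 91 + 2Q gives Q* = 7.5714, P* = 106.1429.
With the tax, sellers need 11 more per unit: 144 - 5Q = 91 + 2Q + 11, so Q_t = 6. Buyers pay P_b = 114; sellers receive P_s = P_b - 11 = 103.
Revenue is the tax times quantity traded: 11 x 6 = 66.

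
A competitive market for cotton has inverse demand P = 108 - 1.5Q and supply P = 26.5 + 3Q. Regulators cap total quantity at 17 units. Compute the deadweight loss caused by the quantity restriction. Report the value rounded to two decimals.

2.78

Without the quota, 108 - 1.5Q = 26.5 + 3Q gives Q* = 18.1111.
At Q = 17 the demand price is 108 - 1.5(17) = 82.5 and the supply price is 26.5 + 3(17) = 77.5.
Deadweight loss is the triangle between the curves from 17 to 18.1111: (1/2)(82.5 - 77.5)(18.1111 - 17) = 2.7778.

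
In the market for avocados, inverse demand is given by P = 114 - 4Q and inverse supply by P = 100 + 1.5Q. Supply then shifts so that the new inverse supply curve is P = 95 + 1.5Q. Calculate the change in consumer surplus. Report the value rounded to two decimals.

Initial equilibrium: Q_0 = 2.5455, P_0 = 103.8182; CS_0 = (1/2)(2.5455)(10.1818) = 12.9587, PS_0 = (1/2)(2.5455)(3.8182) = 4.8595.
New equilibrium: 114 - 4Q = 95 + 1.5Q gives Q_1 = 3.4545, P_1 = 100.1818; CS_1 = 23.8678, PS_1 = 8.9504.
Change in consumer surplus = 23.8678 - 12.9587 = 10.9091.

10.91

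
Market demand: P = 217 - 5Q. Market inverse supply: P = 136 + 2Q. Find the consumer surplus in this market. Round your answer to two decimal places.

Setting demand equal to supply, 81 = 7Q, so Q* = 11.5714 and P* = 159.1429.
CS is the area between the demand curve and P* from 0 to Q*: (1/2)(11.5714)(57.8571) = 334.7449.

334.74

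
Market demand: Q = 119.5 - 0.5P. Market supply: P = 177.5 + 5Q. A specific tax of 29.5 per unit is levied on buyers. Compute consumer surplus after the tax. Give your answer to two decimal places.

20.90

Rewriting demand in inverse form: P = 239 - 2Q.
Pre-tax equilibrium: 239 - 2Q = 177.5 + 5Q gives Q* = 8.7857, P* = 221.4286.
A tax on buyers shifts demand down by 29.5: (239 - 29.5) - 2Q = 177.5 + 5Q, so Q_t = 4.5714. Buyers pay P_b = 229.8571; sellers receive P_s = P_b - 29.5 = 200.3571.
Consumer surplus is the triangle under demand above P_b: (1/2)(4.5714)(239 - 229.8571) = 20.898.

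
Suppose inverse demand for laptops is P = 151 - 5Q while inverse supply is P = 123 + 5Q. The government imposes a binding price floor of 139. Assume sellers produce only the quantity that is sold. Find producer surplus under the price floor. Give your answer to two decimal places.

24.00

Free-market equilibrium: 151 - 5Q = 123 + 5Q gives Q* = 2.8, P* = 137.
At the floor price 139, quantity demanded is (151 - 139)/5 = 2.4; demand is the short side, so Q = 2.4 trades at P = 139.
The supply price at Q = 2.4 is 135. PS is the trapezoid between 139 and supply over [0, 2.4]: (1/2)[(139 - 123) + (139 - 135)](2.4) = 24.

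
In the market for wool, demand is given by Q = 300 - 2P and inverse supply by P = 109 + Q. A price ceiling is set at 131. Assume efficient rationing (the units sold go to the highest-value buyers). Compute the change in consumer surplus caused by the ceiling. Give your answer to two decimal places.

110.22

Rewriting demand in inverse form: P = 150 - 0.5Q.
Without the control, 150 - 0.5Q = 109 + Q so Q* = 27.3333 and P* = 136.3333.
At the ceiling price 131, quantity supplied is (131 - 109)/1 = 22; supply is the short side, so Q = 22 trades at P = 131.
CS goes from (1/2)(27.3333)(13.6667) = 186.7778 to 297 (computed as (150 - 131)(22) - (1/2)(0.5)(22)^2), a change of 110.2222.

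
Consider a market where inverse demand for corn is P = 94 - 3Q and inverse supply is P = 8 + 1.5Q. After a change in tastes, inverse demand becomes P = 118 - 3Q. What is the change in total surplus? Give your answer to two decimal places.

522.67

Initial equilibrium: Q_0 = 19.1111, P_0 = 36.6667; CS_0 = (1/2)(19.1111)(57.3333) = 547.8519, PS_0 = (1/2)(19.1111)(28.6667) = 273.9259.
New equilibrium: 118 - 3Q = 8 + 1.5Q gives Q_1 = 24.4444, P_1 = 44.6667; CS_1 = 896.2963, PS_1 = 448.1481.
Change in total surplus = (896.2963 + 448.1481) - (547.8519 + 273.9259) = 522.6667.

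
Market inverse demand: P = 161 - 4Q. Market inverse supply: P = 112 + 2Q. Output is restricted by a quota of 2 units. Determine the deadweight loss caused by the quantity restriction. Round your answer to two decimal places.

114.08

Unrestricted equilibrium: Q* = (161 - 112)/(4 + 2) = 8.1667.
At Q = 2 the demand price is 161 - 4(2) = 153 and the supply price is 112 + 2(2) = 116.
Deadweight loss is the triangle between the curves from 2 to 8.1667: (1/2)(153 - 116)(8.1667 - 2) = 114.0833.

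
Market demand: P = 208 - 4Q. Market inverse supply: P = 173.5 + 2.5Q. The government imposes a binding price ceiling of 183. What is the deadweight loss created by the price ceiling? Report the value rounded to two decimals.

Without the control, 208 - 4Q = 173.5 + 2.5Q so Q* = 5.3077 and P* = 186.7692.
At the ceiling price 183, quantity supplied is (183 - 173.5)/2.5 = 3.8; supply is the short side, so Q = 3.8 trades at P = 183.
At Q = 3.8 the demand price is 192.8 and the supply price is 183. Deadweight loss is the triangle between the curves from 3.8 to 5.3077: (1/2)(192.8 - 183)(5.3077 - 3.8) = 7.3877.

7.39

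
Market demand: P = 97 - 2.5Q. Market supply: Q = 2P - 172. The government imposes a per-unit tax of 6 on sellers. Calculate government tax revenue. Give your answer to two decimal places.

10.00

Rewriting supply in inverse form: P = 86 + 0.5Q.
Without the tax, 97 - 2.5Q = 86 + 0.5Q so Q* = 3.6667 and P* = 87.8333.
With the tax, sellers need 6 more per unit: 97 - 2.5Q = 86 + 0.5Q + 6, so Q_t = 1.6667. Buyers pay P_b = 92.8333; sellers receive P_s = P_b - 6 = 86.8333.
Tax revenue = t x Q_t = 6 x 1.6667 = 10.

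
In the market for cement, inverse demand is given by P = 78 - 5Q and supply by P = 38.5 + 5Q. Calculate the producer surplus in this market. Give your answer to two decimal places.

39.01

Setting demand equal to supply, 39.5 = 10Q, so Q* = 3.95 and P* = 58.25.
PS is the area between P* and the supply curve from 0 to Q*: (1/2)(3.95)(19.75) = 39.0063.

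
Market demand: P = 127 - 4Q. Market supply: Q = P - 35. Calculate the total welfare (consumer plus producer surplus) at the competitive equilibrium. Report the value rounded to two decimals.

Rewriting supply in inverse form: P = 35 + Q.
Setting demand equal to supply, 92 = 5Q, so Q* = 18.4 and P* = 53.4.
Total surplus is the full triangle between the curves from 0 to Q*: (1/2)(18.4)(127 - 35) = 846.4.

846.40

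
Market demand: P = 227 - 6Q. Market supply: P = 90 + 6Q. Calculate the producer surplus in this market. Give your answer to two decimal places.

391.02

Set 227 - 6Q = 90 + 6Q, which gives 137 = 12Q, so Q* = 11.4167 and P* = 227 - 6(11.4167) = 158.5.
The supply curve's price intercept is 90, so PS = (1/2)(Q*)(P* - 90) = (1/2)(11.4167)(68.5) = 391.0208.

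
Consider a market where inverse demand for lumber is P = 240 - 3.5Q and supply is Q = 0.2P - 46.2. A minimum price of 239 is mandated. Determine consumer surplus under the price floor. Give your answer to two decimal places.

0.14

Rewriting supply in inverse form: P = 231 + 5Q.
Without the control, 240 - 3.5Q = 231 + 5Q so Q* = 1.0588 and P* = 236.2941.
At the floor price 239, quantity demanded is (240 - 239)/3.5 = 0.2857; demand is the short side, so Q = 0.2857 trades at P = 239.
CS is the triangle under demand above 239: (1/2)(0.2857)(240 - 239) = 0.1429.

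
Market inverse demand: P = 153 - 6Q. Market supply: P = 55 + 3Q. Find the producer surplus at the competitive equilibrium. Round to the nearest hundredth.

Equilibrium: 153 - 6Q = 55 + 3Q, so Q* = 10.8889 and P* = 87.6667.
The supply curve's price intercept is 55, so PS = (1/2)(Q*)(P* - 55) = (1/2)(10.8889)(32.6667) = 177.8519.

177.85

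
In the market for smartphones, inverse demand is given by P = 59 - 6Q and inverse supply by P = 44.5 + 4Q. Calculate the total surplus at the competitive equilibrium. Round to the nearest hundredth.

Equilibrium: 59 - 6Q = 44.5 + 4Q, so Q* = 1.45 and P* = 50.3.
Total surplus is the full triangle between the curves from 0 to Q*: (1/2)(1.45)(59 - 44.5) = 10.5125.

10.51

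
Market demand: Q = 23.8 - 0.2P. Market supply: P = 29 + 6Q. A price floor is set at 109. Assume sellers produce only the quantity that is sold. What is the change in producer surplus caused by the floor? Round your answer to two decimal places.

Rewriting demand in inverse form: P = 119 - 5Q.
Without the control, 119 - 5Q = 29 + 6Q so Q* = 8.1818 and P* = 78.0909.
At the floor price 109, quantity demanded is (119 - 109)/5 = 2; demand is the short side, so Q = 2 trades at P = 109.
PS goes from (1/2)(8.1818)(49.0909) = 200.8264 to 148 (computed as (109 - 29)(2) - (1/2)(6)(2)^2), a change of -52.8264.

-52.83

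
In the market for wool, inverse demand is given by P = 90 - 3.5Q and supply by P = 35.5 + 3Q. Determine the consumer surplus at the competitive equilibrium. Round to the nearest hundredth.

123.03

Equilibrium: 90 - 3.5Q = 35.5 + 3Q, so Q* = 8.3846 and P* = 60.6538.
CS is the area between the demand curve and P* from 0 to Q*: (1/2)(8.3846)(29.3462) = 123.0281.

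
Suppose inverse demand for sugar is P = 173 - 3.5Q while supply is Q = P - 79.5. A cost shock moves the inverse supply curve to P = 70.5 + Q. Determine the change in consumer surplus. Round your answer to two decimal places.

Rewriting supply in inverse form: P = 79.5 + Q.
Initial equilibrium: Q_0 = 20.7778, P_0 = 100.2778; CS_0 = (1/2)(20.7778)(72.7222) = 755.5031, PS_0 = (1/2)(20.7778)(20.7778) = 215.858.
New equilibrium: 173 - 3.5Q = 70.5 + Q gives Q_1 = 22.7778, P_1 = 93.2778; CS_1 = 907.9475, PS_1 = 259.4136.
Change in consumer surplus = 907.9475 - 755.5031 = 152.4444.

152.44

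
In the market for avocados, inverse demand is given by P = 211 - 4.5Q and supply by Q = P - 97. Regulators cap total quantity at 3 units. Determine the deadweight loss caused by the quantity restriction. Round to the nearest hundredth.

Rewriting supply in inverse form: P = 97 + Q.
Unrestricted equilibrium: Q* = (211 - 97)/(4.5 + 1) = 20.7273.
At Q = 3 the demand price is 211 - 4.5(3) = 197.5 and the supply price is 97 + (3) = 100.
Deadweight loss is the triangle between the curves from 3 to 20.7273: (1/2)(197.5 - 100)(20.7273 - 3) = 864.2045.

864.20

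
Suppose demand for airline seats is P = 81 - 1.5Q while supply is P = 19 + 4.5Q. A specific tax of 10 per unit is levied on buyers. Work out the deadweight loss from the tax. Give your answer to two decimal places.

Pre-tax equilibrium: 81 - 1.5Q = 19 + 4.5Q gives Q* = 10.3333, P* = 65.5.
With the tax, buyers' net willingness to pay falls by 10: (81 - 10) - 1.5Q = 19 + 4.5Q, so Q_t = 8.6667. Buyers pay P_b = 68; sellers receive P_s = P_b - 10 = 58.
The welfare triangle lost has base Q* - Q_t = 1.6667 and height t = 10, so DWL = (1/2)(1.6667)(10) = 8.3333.

8.33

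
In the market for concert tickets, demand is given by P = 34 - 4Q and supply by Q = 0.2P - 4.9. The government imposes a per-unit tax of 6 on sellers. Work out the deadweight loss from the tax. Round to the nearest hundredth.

Rewriting supply in inverse form: P = 24.5 + 5Q.
Without the tax, 34 - 4Q = 24.5 + 5Q so Q* = 1.0556 and P* = 29.7778.
A tax on sellers shifts supply up by 6: 34 - 4Q = 24.5 + 5Q + 6, so Q_t = 0.3889. Buyers pay P_b = 32.4444; sellers receive P_s = P_b - 6 = 26.4444.
The welfare triangle lost has base Q* - Q_t = 0.6667 and height t = 6, so DWL = (1/2)(0.6667)(6) = 2.

2.00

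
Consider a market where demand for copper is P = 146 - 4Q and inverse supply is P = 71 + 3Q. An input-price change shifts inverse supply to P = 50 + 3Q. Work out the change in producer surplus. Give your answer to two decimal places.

Initial equilibrium: Q_0 = 10.7143, P_0 = 103.1429; CS_0 = (1/2)(10.7143)(42.8571) = 229.5918, PS_0 = (1/2)(10.7143)(32.1429) = 172.1939.
New equilibrium: 146 - 4Q = 50 + 3Q gives Q_1 = 13.7143, P_1 = 91.1429; CS_1 = 376.1633, PS_1 = 282.1224.
Change in producer surplus = 282.1224 - 172.1939 = 109.9286.

109.93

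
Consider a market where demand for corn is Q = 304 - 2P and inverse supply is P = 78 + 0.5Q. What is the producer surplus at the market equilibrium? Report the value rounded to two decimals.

1369.00

Rewriting demand in inverse form: P = 152 - 0.5Q.
Equilibrium: 152 - 0.5Q = 78 + 0.5Q, so Q* = 74 and P* = 115.
Producer surplus is the triangle above supply below P*: (1/2)(74)(115 - 78) = (1/2)(74)(37) = 1369.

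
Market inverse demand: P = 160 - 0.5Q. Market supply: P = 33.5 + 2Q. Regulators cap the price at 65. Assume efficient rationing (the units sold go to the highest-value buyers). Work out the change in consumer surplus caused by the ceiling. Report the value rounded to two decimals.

Without the control, 160 - 0.5Q = 33.5 + 2Q so Q* = 50.6 and P* = 134.7.
At P = 65, sellers supply (65 - 33.5)/2 = 15.75 while buyers want more, so the quantity traded is 15.75 at price 65.
CS goes from (1/2)(50.6)(25.3) = 640.09 to 1434.2344 (computed as (160 - 65)(15.75) - (1/2)(0.5)(15.75)^2), a change of 794.1444.

794.14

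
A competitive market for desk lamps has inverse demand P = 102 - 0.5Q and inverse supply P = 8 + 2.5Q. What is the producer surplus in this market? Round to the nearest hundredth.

1227.22

Set 102 - 0.5Q = 8 + 2.5Q, which gives 94 = 3Q, so Q* = 31.3333 and P* = 102 - 0.5(31.3333) = 86.3333.
Producer surplus is the triangle above supply below P*: (1/2)(31.3333)(86.3333 - 8) = (1/2)(31.3333)(78.3333) = 1227.2222.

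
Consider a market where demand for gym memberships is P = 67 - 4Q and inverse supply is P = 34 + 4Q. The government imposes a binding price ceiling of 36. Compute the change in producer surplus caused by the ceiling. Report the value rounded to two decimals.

Without the control, 67 - 4Q = 34 + 4Q so Q* = 4.125 and P* = 50.5.
At the ceiling price 36, quantity supplied is (36 - 34)/4 = 0.5; supply is the short side, so Q = 0.5 trades at P = 36.
PS goes from (1/2)(4.125)(16.5) = 34.0312 to 0.5 (computed as (36 - 34)(0.5) - (1/2)(4)(0.5)^2), a change of -33.5312.

-33.53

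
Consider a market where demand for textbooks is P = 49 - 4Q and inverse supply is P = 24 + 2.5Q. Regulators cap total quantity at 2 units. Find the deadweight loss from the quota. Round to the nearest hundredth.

Unrestricted equilibrium: Q* = (49 - 24)/(4 + 2.5) = 3.8462.
At Q = 2 the demand price is 49 - 4(2) = 41 and the supply price is 24 + 2.5(2) = 29.
DWL = (1/2)(gap between curves at 2) x (Q* - 2) = (1/2)(12)(1.8462) = 11.0769.

11.08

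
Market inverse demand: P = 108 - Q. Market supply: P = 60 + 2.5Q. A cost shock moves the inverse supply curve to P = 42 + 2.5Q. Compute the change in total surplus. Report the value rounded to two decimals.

Initial equilibrium: Q_0 = 13.7143, P_0 = 94.2857; CS_0 = (1/2)(13.7143)(13.7143) = 94.0408, PS_0 = (1/2)(13.7143)(34.2857) = 235.102.
New equilibrium: 108 - Q = 42 + 2.5Q gives Q_1 = 18.8571, P_1 = 89.1429; CS_1 = 177.7959, PS_1 = 444.4898.
Change in total surplus = (177.7959 + 444.4898) - (94.0408 + 235.102) = 293.1429.

293.14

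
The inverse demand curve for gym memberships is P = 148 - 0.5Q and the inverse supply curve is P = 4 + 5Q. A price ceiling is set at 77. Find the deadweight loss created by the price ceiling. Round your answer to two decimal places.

368.88

Free-market equilibrium: 148 - 0.5Q = 4 + 5Q gives Q* = 26.1818, P* = 134.9091.
At the ceiling price 77, quantity supplied is (77 - 4)/5 = 14.6; supply is the short side, so Q = 14.6 trades at P = 77.
At Q = 14.6 the demand price is 140.7 and the supply price is 77. Deadweight loss is the triangle between the curves from 14.6 to 26.1818: (1/2)(140.7 - 77)(26.1818 - 14.6) = 368.8809.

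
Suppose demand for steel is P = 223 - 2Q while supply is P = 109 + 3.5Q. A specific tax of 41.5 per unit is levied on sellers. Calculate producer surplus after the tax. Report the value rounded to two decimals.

Without the tax, 223 - 2Q = 109 + 3.5Q so Q* = 20.7273 and P* = 181.5455.
A tax on sellers shifts supply up by 41.5: 223 - 2Q = 109 + 3.5Q + 41.5, so Q_t = 13.1818. Buyers pay P_b = 196.6364; sellers receive P_s = P_b - 41.5 = 155.1364.
Producer surplus is the triangle above supply below P_s: (1/2)(13.1818)(155.1364 - 109) = 304.0806.

304.08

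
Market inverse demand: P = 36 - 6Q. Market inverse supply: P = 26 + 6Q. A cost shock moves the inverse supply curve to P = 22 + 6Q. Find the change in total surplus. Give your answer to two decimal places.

4.00

Initial equilibrium: Q_0 = 0.8333, P_0 = 31; CS_0 = (1/2)(0.8333)(5) = 2.0833, PS_0 = (1/2)(0.8333)(5) = 2.0833.
New equilibrium: 36 - 6Q = 22 + 6Q gives Q_1 = 1.1667, P_1 = 29; CS_1 = 4.0833, PS_1 = 4.0833.
Change in total surplus = (4.0833 + 4.0833) - (2.0833 + 2.0833) = 4.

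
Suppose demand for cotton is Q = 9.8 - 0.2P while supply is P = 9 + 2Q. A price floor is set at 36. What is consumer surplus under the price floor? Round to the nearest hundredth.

Rewriting demand in inverse form: P = 49 - 5Q.
Free-market equilibrium: 49 - 5Q = 9 + 2Q gives Q* = 5.7143, P* = 20.4286.
At the floor price 36, quantity demanded is (49 - 36)/5 = 2.6; demand is the short side, so Q = 2.6 trades at P = 36.
CS is the triangle under demand above 36: (1/2)(2.6)(49 - 36) = 16.9.

16.90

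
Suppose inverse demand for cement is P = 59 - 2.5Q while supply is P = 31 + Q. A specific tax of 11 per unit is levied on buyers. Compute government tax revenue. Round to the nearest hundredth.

53.43

Pre-tax equilibrium: 59 - 2.5Q = 31 + Q gives Q* = 8, P* = 39.
With the tax, buyers' net willingness to pay falls by 11: (59 - 11) - 2.5Q = 31 + Q, so Q_t = 4.8571. Buyers pay P_b = 46.8571; sellers receive P_s = P_b - 11 = 35.8571.
Tax revenue = t x Q_t = 11 x 4.8571 = 53.4286.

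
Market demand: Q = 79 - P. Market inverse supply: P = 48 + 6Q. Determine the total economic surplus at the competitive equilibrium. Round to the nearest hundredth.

68.64

Rewriting demand in inverse form: P = 79 - Q.
Equilibrium: 79 - Q = 48 + 6Q, so Q* = 4.4286 and P* = 74.5714.
Total surplus is the full triangle between the curves from 0 to Q*: (1/2)(4.4286)(79 - 48) = 68.6429.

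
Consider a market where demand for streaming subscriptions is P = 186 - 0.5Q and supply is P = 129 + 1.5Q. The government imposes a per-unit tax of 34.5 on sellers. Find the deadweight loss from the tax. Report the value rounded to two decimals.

297.56

Pre-tax equilibrium: 186 - 0.5Q = 129 + 1.5Q gives Q* = 28.5, P* = 171.75.
With the tax, sellers need 34.5 more per unit: 186 - 0.5Q = 129 + 1.5Q + 34.5, so Q_t = 11.25. Buyers pay P_b = 180.375; sellers receive P_s = P_b - 34.5 = 145.875.
The welfare triangle lost has base Q* - Q_t = 17.25 and height t = 34.5, so DWL = (1/2)(17.25)(34.5) = 297.5625.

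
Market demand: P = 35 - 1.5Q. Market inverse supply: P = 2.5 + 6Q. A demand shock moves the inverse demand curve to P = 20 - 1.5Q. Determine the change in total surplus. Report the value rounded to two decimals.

Initial equilibrium: Q_0 = 4.3333, P_0 = 28.5; CS_0 = (1/2)(4.3333)(6.5) = 14.0833, PS_0 = (1/2)(4.3333)(26) = 56.3333.
New equilibrium: 20 - 1.5Q = 2.5 + 6Q gives Q_1 = 2.3333, P_1 = 16.5; CS_1 = 4.0833, PS_1 = 16.3333.
Change in total surplus = (4.0833 + 16.3333) - (14.0833 + 56.3333) = -50.

-50.00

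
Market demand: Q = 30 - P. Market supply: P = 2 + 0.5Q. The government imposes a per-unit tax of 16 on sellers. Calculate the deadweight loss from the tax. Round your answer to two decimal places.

Rewriting demand in inverse form: P = 30 - Q.
Without the tax, 30 - Q = 2 + 0.5Q so Q* = 18.6667 and P* = 11.3333.
A tax on sellers shifts supply up by 16: 30 - Q = 2 + 0.5Q + 16, so Q_t = 8. Buyers pay P_b = 22; sellers receive P_s = P_b - 16 = 6.
Deadweight loss is the triangle between the curves from Q_t to Q*: (1/2)(18.6667 - 8)(16) = 85.3333.

85.33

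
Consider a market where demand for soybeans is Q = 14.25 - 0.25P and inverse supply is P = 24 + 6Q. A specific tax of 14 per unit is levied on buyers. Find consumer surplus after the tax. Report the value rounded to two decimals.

7.22

Rewriting demand in inverse form: P = 57 - 4Q.
Without the tax, 57 - 4Q = 24 + 6Q so Q* = 3.3 and P* = 43.8.
A tax on buyers shifts demand down by 14: (57 - 14) - 4Q = 24 + 6Q, so Q_t = 1.9. Buyers pay P_b = 49.4; sellers receive P_s = P_b - 14 = 35.4.
CS = (1/2)(Q_t)(57 - P_b) = (1/2)(1.9)(7.6) = 7.22.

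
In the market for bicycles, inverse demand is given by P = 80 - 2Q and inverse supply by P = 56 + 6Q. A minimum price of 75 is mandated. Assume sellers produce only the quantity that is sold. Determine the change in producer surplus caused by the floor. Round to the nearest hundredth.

Without the control, 80 - 2Q = 56 + 6Q so Q* = 3 and P* = 74.
At P = 75, buyers demand (80 - 75)/2 = 2.5 while sellers would supply more, so the quantity traded is 2.5 at price 75.
PS goes from (1/2)(3)(18) = 27 to 28.75 (computed as (75 - 56)(2.5) - (1/2)(6)(2.5)^2), a change of 1.75.

1.75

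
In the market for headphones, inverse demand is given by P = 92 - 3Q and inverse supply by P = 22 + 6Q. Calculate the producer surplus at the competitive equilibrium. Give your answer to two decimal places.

181.48

Equilibrium: 92 - 3Q = 22 + 6Q, so Q* = 7.7778 and P* = 68.6667.
Producer surplus is the triangle above supply below P*: (1/2)(7.7778)(68.6667 - 22) = (1/2)(7.7778)(46.6667) = 181.4815.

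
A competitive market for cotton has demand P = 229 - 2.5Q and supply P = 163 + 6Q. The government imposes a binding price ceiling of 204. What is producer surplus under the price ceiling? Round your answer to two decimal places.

140.08

Free-market equilibrium: 229 - 2.5Q = 163 + 6Q gives Q* = 7.7647, P* = 209.5882.
At P = 204, sellers supply (204 - 163)/6 = 6.8333 while buyers want more, so the quantity traded is 6.8333 at price 204.
PS is the triangle above supply below 204: (1/2)(6.8333)(204 - 163) = 140.0833.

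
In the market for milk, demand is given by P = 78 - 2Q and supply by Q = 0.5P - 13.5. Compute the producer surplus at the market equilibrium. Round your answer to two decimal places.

Rewriting supply in inverse form: P = 27 + 2Q.
Set 78 - 2Q = 27 + 2Q, which gives 51 = 4Q, so Q* = 12.75 and P* = 78 - 2(12.75) = 52.5.
Producer surplus is the triangle above supply below P*: (1/2)(12.75)(52.5 - 27) = (1/2)(12.75)(25.5) = 162.5625.

162.56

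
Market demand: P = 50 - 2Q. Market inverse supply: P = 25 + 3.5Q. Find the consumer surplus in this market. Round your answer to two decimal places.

20.66

Equilibrium: 50 - 2Q = 25 + 3.5Q, so Q* = 4.5455 and P* = 40.9091.
Consumer surplus is the triangle under demand above P*: (1/2)(4.5455)(50 - 40.9091) = (1/2)(4.5455)(9.0909) = 20.6612.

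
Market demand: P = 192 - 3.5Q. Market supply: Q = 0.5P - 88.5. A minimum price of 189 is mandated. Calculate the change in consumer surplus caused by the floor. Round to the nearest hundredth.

-11.73

Rewriting supply in inverse form: P = 177 + 2Q.
Free-market equilibrium: 192 - 3.5Q = 177 + 2Q gives Q* = 2.7273, P* = 182.4545.
At P = 189, buyers demand (192 - 189)/3.5 = 0.8571 while sellers would supply more, so the quantity traded is 0.8571 at price 189.
CS goes from (1/2)(2.7273)(9.5455) = 13.0165 to 1.2857 (computed as (192 - 189)(0.8571) - (1/2)(3.5)(0.8571)^2), a change of -11.7308.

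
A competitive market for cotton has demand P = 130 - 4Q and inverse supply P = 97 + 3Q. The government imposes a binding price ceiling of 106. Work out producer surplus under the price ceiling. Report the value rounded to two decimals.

13.50

Free-market equilibrium: 130 - 4Q = 97 + 3Q gives Q* = 4.7143, P* = 111.1429.
At the ceiling price 106, quantity supplied is (106 - 97)/3 = 3; supply is the short side, so Q = 3 trades at P = 106.
PS is the triangle above supply below 106: (1/2)(3)(106 - 97) = 13.5.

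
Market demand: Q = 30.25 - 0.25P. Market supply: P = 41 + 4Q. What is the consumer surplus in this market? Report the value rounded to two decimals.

Rewriting demand in inverse form: P = 121 - 4Q.
Equilibrium: 121 - 4Q = 41 + 4Q, so Q* = 10 and P* = 81.
Consumer surplus is the triangle under demand above P*: (1/2)(10)(121 - 81) = (1/2)(10)(40) = 200.

200.00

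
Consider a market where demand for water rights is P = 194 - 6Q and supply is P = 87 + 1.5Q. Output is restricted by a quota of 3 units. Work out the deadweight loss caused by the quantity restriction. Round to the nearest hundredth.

Without the quota, 194 - 6Q = 87 + 1.5Q gives Q* = 14.2667.
At Q = 3 the demand price is 194 - 6(3) = 176 and the supply price is 87 + 1.5(3) = 91.5.
DWL = (1/2)(gap between curves at 3) x (Q* - 3) = (1/2)(84.5)(11.2667) = 476.0167.

476.02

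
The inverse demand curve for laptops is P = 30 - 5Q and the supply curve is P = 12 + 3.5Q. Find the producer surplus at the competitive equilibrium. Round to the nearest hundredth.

7.85

Set 30 - 5Q = 12 + 3.5Q, which gives 18 = 8.5Q, so Q* = 2.1176 and P* = 30 - 5(2.1176) = 19.4118.
Producer surplus is the triangle above supply below P*: (1/2)(2.1176)(19.4118 - 12) = (1/2)(2.1176)(7.4118) = 7.8478.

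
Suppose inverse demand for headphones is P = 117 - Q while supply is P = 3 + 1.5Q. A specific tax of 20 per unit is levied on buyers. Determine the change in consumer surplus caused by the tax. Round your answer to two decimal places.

Without the tax, 117 - Q = 3 + 1.5Q so Q* = 45.6 and P* = 71.4.
With the tax, buyers' net willingness to pay falls by 20: (117 - 20) - Q = 3 + 1.5Q, so Q_t = 37.6. Buyers pay P_b = 79.4; sellers receive P_s = P_b - 20 = 59.4.
Consumers lose the trapezoid between P* and P_b out to Q_t plus the triangle from Q_t to Q*: change in CS = 706.88 - 1039.68 = -332.8.

-332.80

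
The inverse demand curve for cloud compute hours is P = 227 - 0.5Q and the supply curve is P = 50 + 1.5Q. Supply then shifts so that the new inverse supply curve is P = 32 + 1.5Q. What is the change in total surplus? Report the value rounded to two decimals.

1674.00

Initial equilibrium: Q_0 = 88.5, P_0 = 182.75; CS_0 = (1/2)(88.5)(44.25) = 1958.0625, PS_0 = (1/2)(88.5)(132.75) = 5874.1875.
New equilibrium: 227 - 0.5Q = 32 + 1.5Q gives Q_1 = 97.5, P_1 = 178.25; CS_1 = 2376.5625, PS_1 = 7129.6875.
Change in total surplus = (2376.5625 + 7129.6875) - (1958.0625 + 5874.1875) = 1674.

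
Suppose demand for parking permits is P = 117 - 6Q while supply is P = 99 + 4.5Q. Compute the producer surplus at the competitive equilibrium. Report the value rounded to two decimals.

6.61

Setting demand equal to supply, 18 = 10.5Q, so Q* = 1.7143 and P* = 106.7143.
PS is the area between P* and the supply curve from 0 to Q*: (1/2)(1.7143)(7.7143) = 6.6122.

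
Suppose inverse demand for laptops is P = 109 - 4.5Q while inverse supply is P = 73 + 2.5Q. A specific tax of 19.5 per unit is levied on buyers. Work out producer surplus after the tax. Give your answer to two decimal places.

6.95

Pre-tax equilibrium: 109 - 4.5Q = 73 + 2.5Q gives Q* = 5.1429, P* = 85.8571.
With the tax, buyers' net willingness to pay falls by 19.5: (109 - 19.5) - 4.5Q = 73 + 2.5Q, so Q_t = 2.3571. Buyers pay P_b = 98.3929; sellers receive P_s = P_b - 19.5 = 78.8929.
PS = (1/2)(Q_t)(P_s - 73) = (1/2)(2.3571)(5.8929) = 6.9452.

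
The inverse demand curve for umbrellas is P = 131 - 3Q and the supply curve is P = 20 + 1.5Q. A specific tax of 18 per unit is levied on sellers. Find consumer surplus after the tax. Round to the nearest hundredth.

Pre-tax equilibrium: 131 - 3Q = 20 + 1.5Q gives Q* = 24.6667, P* = 57.
With the tax, sellers need 18 more per unit: 131 - 3Q = 20 + 1.5Q + 18, so Q_t = 20.6667. Buyers pay P_b = 69; sellers receive P_s = P_b - 18 = 51.
CS = (1/2)(Q_t)(131 - P_b) = (1/2)(20.6667)(62) = 640.6667.

640.67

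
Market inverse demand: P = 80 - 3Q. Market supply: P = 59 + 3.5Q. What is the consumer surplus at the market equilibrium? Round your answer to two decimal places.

Equilibrium: 80 - 3Q = 59 + 3.5Q, so Q* = 3.2308 and P* = 70.3077.
CS is the area between the demand curve and P* from 0 to Q*: (1/2)(3.2308)(9.6923) = 15.6568.

15.66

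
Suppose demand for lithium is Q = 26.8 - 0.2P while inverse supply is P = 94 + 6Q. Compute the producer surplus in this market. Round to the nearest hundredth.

Rewriting demand in inverse form: P = 134 - 5Q.
Set 134 - 5Q = 94 + 6Q, which gives 40 = 11Q, so Q* = 3.6364 and P* = 134 - 5(3.6364) = 115.8182.
The supply curve's price intercept is 94, so PS = (1/2)(Q*)(P* - 94) = (1/2)(3.6364)(21.8182) = 39.6694.

39.67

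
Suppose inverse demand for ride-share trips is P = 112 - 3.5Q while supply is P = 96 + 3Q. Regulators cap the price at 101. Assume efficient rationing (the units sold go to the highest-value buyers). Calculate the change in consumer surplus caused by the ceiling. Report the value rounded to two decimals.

Free-market equilibrium: 112 - 3.5Q = 96 + 3Q gives Q* = 2.4615, P* = 103.3846.
At the ceiling price 101, quantity supplied is (101 - 96)/3 = 1.6667; supply is the short side, so Q = 1.6667 trades at P = 101.
CS goes from (1/2)(2.4615)(8.6154) = 10.6036 to 13.4722 (computed as (112 - 101)(1.6667) - (1/2)(3.5)(1.6667)^2), a change of 2.8687.

2.87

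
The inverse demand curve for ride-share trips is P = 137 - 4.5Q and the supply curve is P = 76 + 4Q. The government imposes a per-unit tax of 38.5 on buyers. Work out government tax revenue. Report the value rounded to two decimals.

Without the tax, 137 - 4.5Q = 76 + 4Q so Q* = 7.1765 and P* = 104.7059.
With the tax, buyers' net willingness to pay falls by 38.5: (137 - 38.5) - 4.5Q = 76 + 4Q, so Q_t = 2.6471. Buyers pay P_b = 125.0882; sellers receive P_s = P_b - 38.5 = 86.5882.
Revenue is the tax times quantity traded: 38.5 x 2.6471 = 101.9118.

101.91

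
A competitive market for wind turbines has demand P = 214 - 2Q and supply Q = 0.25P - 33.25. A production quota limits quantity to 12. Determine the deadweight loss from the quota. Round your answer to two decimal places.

Rewriting supply in inverse form: P = 133 + 4Q.
Without the quota, 214 - 2Q = 133 + 4Q gives Q* = 13.5.
At Q = 12 the demand price is 214 - 2(12) = 190 and the supply price is 133 + 4(12) = 181.
Deadweight loss is the triangle between the curves from 12 to 13.5: (1/2)(190 - 181)(13.5 - 12) = 6.75.

6.75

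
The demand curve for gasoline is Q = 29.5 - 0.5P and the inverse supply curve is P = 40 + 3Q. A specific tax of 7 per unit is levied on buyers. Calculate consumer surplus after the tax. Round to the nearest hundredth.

5.76

Rewriting demand in inverse form: P = 59 - 2Q.
Without the tax, 59 - 2Q = 40 + 3Q so Q* = 3.8 and P* = 51.4.
With the tax, buyers' net willingness to pay falls by 7: (59 - 7) - 2Q = 40 + 3Q, so Q_t = 2.4. Buyers pay P_b = 54.2; sellers receive P_s = P_b - 7 = 47.2.
Consumer surplus is the triangle under demand above P_b: (1/2)(2.4)(59 - 54.2) = 5.76.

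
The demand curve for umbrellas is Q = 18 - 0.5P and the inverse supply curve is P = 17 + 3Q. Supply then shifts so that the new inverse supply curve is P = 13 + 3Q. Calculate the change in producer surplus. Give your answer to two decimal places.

Rewriting demand in inverse form: P = 36 - 2Q.
Initial equilibrium: Q_0 = 3.8, P_0 = 28.4; CS_0 = (1/2)(3.8)(7.6) = 14.44, PS_0 = (1/2)(3.8)(11.4) = 21.66.
New equilibrium: 36 - 2Q = 13 + 3Q gives Q_1 = 4.6, P_1 = 26.8; CS_1 = 21.16, PS_1 = 31.74.
Change in producer surplus = 31.74 - 21.66 = 10.08.

10.08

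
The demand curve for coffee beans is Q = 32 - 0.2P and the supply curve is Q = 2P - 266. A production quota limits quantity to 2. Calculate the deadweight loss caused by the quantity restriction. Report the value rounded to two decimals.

Rewriting demand in inverse form: P = 160 - 5Q.
Rewriting supply in inverse form: P = 133 + 0.5Q.
Unrestricted equilibrium: Q* = (160 - 133)/(5 + 0.5) = 4.9091.
At Q = 2 the demand price is 160 - 5(2) = 150 and the supply price is 133 + 0.5(2) = 134.
DWL = (1/2)(gap between curves at 2) x (Q* - 2) = (1/2)(16)(2.9091) = 23.2727.

23.27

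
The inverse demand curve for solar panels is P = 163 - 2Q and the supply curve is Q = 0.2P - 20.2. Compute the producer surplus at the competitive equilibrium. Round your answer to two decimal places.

Rewriting supply in inverse form: P = 101 + 5Q.
Setting demand equal to supply, 62 = 7Q, so Q* = 8.8571 and P* = 145.2857.
The supply curve's price intercept is 101, so PS = (1/2)(Q*)(P* - 101) = (1/2)(8.8571)(44.2857) = 196.1224.

196.12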